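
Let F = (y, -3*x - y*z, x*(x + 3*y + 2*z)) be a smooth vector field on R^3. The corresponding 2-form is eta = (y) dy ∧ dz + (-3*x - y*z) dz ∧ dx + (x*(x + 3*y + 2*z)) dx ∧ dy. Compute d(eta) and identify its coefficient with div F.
d(eta) = (2*x - z) dx ∧ dy ∧ dz; div F = 2*x - z

For a 2-form in R^3 of the form above, applying d gives a 3-form with coefficient ∂P/∂x + ∂Q/∂y + ∂R/∂z:
  ∂P/∂x = 0
  ∂Q/∂y = -z
  ∂R/∂z = 2*x
Sum = 2*x - z, which is exactly div F.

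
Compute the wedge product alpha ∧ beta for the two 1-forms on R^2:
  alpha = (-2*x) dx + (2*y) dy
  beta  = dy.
alpha ∧ beta = (-2*x) dx ∧ dy

Distribute the wedge, using dx_i ∧ dx_j = -dx_j ∧ dx_i and dx_i ∧ dx_i = 0. For each pair (i, j) with i < j, the coefficient of dx_i ∧ dx_j in alpha ∧ beta is (alpha_i * beta_j - alpha_j * beta_i). Collecting: alpha ∧ beta = (-2*x) dx ∧ dy.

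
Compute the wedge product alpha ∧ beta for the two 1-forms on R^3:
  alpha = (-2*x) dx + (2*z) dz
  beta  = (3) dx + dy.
alpha ∧ beta = (-2*x) dx ∧ dy + (-6*z) dx ∧ dz + (-2*z) dy ∧ dz

Distribute the wedge, using dx_i ∧ dx_j = -dx_j ∧ dx_i and dx_i ∧ dx_i = 0. For each pair (i, j) with i < j, the coefficient of dx_i ∧ dx_j in alpha ∧ beta is (alpha_i * beta_j - alpha_j * beta_i). Collecting: alpha ∧ beta = (-2*x) dx ∧ dy + (-6*z) dx ∧ dz + (-2*z) dy ∧ dz.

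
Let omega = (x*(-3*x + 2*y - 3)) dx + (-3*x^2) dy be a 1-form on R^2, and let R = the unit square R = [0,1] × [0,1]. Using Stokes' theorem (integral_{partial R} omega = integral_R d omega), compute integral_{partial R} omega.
integral_(partial R) omega = -4

Stokes: integral_partial_R omega = integral_R d omega with d omega = (∂Q/∂x - ∂P/∂y) dx ∧ dy.
  ∂Q/∂x = -6*x
  ∂P/∂y = 2*x
  integrand = ∂Q/∂x - ∂P/∂y = -8*x.
Integrating over R: integral_0^1 integral_0^1 (-8*x) dx dy = -4.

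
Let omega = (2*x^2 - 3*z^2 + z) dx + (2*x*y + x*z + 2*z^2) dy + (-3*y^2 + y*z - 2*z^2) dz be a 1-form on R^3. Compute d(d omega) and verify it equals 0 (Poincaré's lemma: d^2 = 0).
d(d omega) = 0

Step 1: d omega = sum_{i<j} (∂f_j/∂x_i - ∂f_i/∂x_j) dx_i ∧ dx_j:
  coeff of dx ∧ dy: 2*y + z
  coeff of dx ∧ dz: 6*z - 1
  coeff of dy ∧ dz: -x - 6*y - 3*z
Step 2: Apply d again to each 2-form coefficient. The only possible 3-form in R^3 is dx ∧ dy ∧ dz, with coefficient
  ∂(coeff of dy∧dz)/∂x - ∂(coeff of dx∧dz)/∂y + ∂(coeff of dx∧dy)/∂z
  = ∂/∂x (-x - 6*y - 3*z) - ∂/∂y (6*z - 1) + ∂/∂z (2*y + z).
Each of these terms simplifies to sums of mixed partials that cancel in pairs. The result is 0 (by equality of mixed partials for smooth functions — Schwarz / Clairaut).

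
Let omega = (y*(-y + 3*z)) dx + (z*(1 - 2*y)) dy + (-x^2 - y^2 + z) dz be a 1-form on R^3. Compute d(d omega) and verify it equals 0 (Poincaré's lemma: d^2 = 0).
d(d omega) = 0

Step 1: d omega = sum_{i<j} (∂f_j/∂x_i - ∂f_i/∂x_j) dx_i ∧ dx_j:
  coeff of dx ∧ dy: 2*y - 3*z
  coeff of dx ∧ dz: -2*x - 3*y
  coeff of dy ∧ dz: -1
Step 2: Apply d again to each 2-form coefficient. The only possible 3-form in R^3 is dx ∧ dy ∧ dz, with coefficient
  ∂(coeff of dy∧dz)/∂x - ∂(coeff of dx∧dz)/∂y + ∂(coeff of dx∧dy)/∂z
  = ∂/∂x (-1) - ∂/∂y (-2*x - 3*y) + ∂/∂z (2*y - 3*z).
Each of these terms simplifies to sums of mixed partials that cancel in pairs. The result is 0 (by equality of mixed partials for smooth functions — Schwarz / Clairaut).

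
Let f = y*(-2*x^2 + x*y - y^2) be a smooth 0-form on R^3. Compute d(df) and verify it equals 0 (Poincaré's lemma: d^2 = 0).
d(df) = 0

Step 1: df = sum_i (∂f/∂x_i) dx_i = (y*(-4*x + y)) dx + (-2*x^2 + 2*x*y - 3*y^2) dy + (0) dz.
Step 2: Apply d again. Using the 1-form formula, the coefficient of dx ∧ dy in d(df) is ∂^2 f/∂x ∂y - ∂^2 f/∂y ∂x = (-4*x + 2*y) - (-4*x + 2*y) = 0 (equality of mixed partials for smooth f).
Similarly for dx ∧ dz and dy ∧ dz — all coefficients vanish. So d(df) = 0.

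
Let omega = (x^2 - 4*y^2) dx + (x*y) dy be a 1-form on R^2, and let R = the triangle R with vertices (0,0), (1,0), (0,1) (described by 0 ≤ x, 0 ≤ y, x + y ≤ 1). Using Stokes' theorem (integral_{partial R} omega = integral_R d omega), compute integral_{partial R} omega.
integral_(partial R) omega = 3/2

Stokes: integral_partial_R omega = integral_R d omega with d omega = (∂Q/∂x - ∂P/∂y) dx ∧ dy.
  ∂Q/∂x = y
  ∂P/∂y = -8*y
  integrand = ∂Q/∂x - ∂P/∂y = 9*y.
Integrating over R: integral_0^1 integral_0^{1-x} (9*y) dy dx = 3/2.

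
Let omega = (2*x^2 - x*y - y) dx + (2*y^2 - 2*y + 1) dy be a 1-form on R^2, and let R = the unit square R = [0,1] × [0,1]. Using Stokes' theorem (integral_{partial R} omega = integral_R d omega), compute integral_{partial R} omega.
integral_(partial R) omega = 3/2

Stokes: integral_partial_R omega = integral_R d omega with d omega = (∂Q/∂x - ∂P/∂y) dx ∧ dy.
  ∂Q/∂x = 0
  ∂P/∂y = -x - 1
  integrand = ∂Q/∂x - ∂P/∂y = x + 1.
Integrating over R: integral_0^1 integral_0^1 (x + 1) dx dy = 3/2.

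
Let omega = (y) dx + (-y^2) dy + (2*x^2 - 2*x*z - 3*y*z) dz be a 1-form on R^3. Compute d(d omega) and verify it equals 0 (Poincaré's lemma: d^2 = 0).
d(d omega) = 0

Step 1: d omega = sum_{i<j} (∂f_j/∂x_i - ∂f_i/∂x_j) dx_i ∧ dx_j:
  coeff of dx ∧ dy: -1
  coeff of dx ∧ dz: 4*x - 2*z
  coeff of dy ∧ dz: -3*z
Step 2: Apply d again to each 2-form coefficient. The only possible 3-form in R^3 is dx ∧ dy ∧ dz, with coefficient
  ∂(coeff of dy∧dz)/∂x - ∂(coeff of dx∧dz)/∂y + ∂(coeff of dx∧dy)/∂z
  = ∂/∂x (-3*z) - ∂/∂y (4*x - 2*z) + ∂/∂z (-1).
Each of these terms simplifies to sums of mixed partials that cancel in pairs. The result is 0 (by equality of mixed partials for smooth functions — Schwarz / Clairaut).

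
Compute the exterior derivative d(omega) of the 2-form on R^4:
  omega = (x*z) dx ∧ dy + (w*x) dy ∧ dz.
d(omega) = (w + x) dx ∧ dy ∧ dz + (x) dy ∧ dz ∧ dw

For a 2-form omega = sum_{i<j} g_{ij} dx_i ∧ dx_j, the exterior derivative is
  d(omega) = sum_{i<j} d(g_{ij}) ∧ dx_i ∧ dx_j = sum_{i<j, k} (∂g_{ij}/∂x_k) dx_k ∧ dx_i ∧ dx_j.
Expand each term, using dx_k ∧ dx_i ∧ dx_j = sgn(permutation) dx_{(a)} ∧ dx_{(b)} ∧ dx_{(c)} with (a < b < c) sorted:
  d(x*z) includes (∂/∂z)(x*z) dz = (x) dz, which multiplied by dx ∧ dy gives (x) dx ∧ dy ∧ dz
  d(w*x) includes (∂/∂x)(w*x) dx = (w) dx, which multiplied by dy ∧ dz gives (w) dx ∧ dy ∧ dz
  d(w*x) includes (∂/∂w)(w*x) dw = (x) dw, which multiplied by dy ∧ dz gives (x) dy ∧ dz ∧ dw
Collecting like 3-forms: d(omega) = (w + x) dx ∧ dy ∧ dz + (x) dy ∧ dz ∧ dw.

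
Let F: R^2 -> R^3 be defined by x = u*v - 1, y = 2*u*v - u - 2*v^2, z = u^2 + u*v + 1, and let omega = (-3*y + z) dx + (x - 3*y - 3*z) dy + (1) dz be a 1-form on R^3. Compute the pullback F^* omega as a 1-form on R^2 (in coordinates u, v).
F^* omega = (-5*u^2*v + 3*u^2 - 21*u*v^2 + 17*u*v - u + 18*v^3 - 6*v^2 - 6*v + 4) du + (-5*u^3 - 9*u^2*v + 9*u^2 + 50*u*v^2 - 12*u*v - 6*u - 24*v^3 + 16*v) dv

Using F^*(f dg) = (f ∘ F) d(g ∘ F), substitute each coordinate x_i by F_i(u, v) in f_i, and replace dx_i by d F_i = (∂F_i/∂u) du + (∂F_i/∂v) dv.
  For the x component: f_1(F) = u^2 - 5*u*v + 3*u + 6*v^2 + 1; d F_1 = (v) du + (u) dv
  For the y component: f_2(F) = -3*u^2 - 8*u*v + 3*u + 6*v^2 - 4; d F_2 = (2*v - 1) du + (2*u - 4*v) dv
  For the z component: f_3(F) = 1; d F_3 = (2*u + v) du + (u) dv
Combining and collecting du, dv coefficients:
  coeff of du: -5*u^2*v + 3*u^2 - 21*u*v^2 + 17*u*v - u + 18*v^3 - 6*v^2 - 6*v + 4
  coeff of dv: -5*u^3 - 9*u^2*v + 9*u^2 + 50*u*v^2 - 12*u*v - 6*u - 24*v^3 + 16*v
F^* omega = (-5*u^2*v + 3*u^2 - 21*u*v^2 + 17*u*v - u + 18*v^3 - 6*v^2 - 6*v + 4) du + (-5*u^3 - 9*u^2*v + 9*u^2 + 50*u*v^2 - 12*u*v - 6*u - 24*v^3 + 16*v) dv.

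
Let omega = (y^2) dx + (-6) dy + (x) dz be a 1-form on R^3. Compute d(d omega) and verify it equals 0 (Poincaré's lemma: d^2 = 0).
d(d omega) = 0

Step 1: d omega = sum_{i<j} (∂f_j/∂x_i - ∂f_i/∂x_j) dx_i ∧ dx_j:
  coeff of dx ∧ dy: -2*y
  coeff of dx ∧ dz: 1
  coeff of dy ∧ dz: 0
Step 2: Apply d again to each 2-form coefficient. The only possible 3-form in R^3 is dx ∧ dy ∧ dz, with coefficient
  ∂(coeff of dy∧dz)/∂x - ∂(coeff of dx∧dz)/∂y + ∂(coeff of dx∧dy)/∂z
  = ∂/∂x (0) - ∂/∂y (1) + ∂/∂z (-2*y).
Each of these terms simplifies to sums of mixed partials that cancel in pairs. The result is 0 (by equality of mixed partials for smooth functions — Schwarz / Clairaut).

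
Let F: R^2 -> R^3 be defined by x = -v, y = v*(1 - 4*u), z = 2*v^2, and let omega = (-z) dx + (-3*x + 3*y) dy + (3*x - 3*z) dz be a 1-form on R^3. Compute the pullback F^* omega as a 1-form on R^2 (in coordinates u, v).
F^* omega = (v^2*(48*u - 24)) du + (2*v*(24*u^2 - 18*u - 12*v^2 - 5*v + 3)) dv

Using F^*(f dg) = (f ∘ F) d(g ∘ F), substitute each coordinate x_i by F_i(u, v) in f_i, and replace dx_i by d F_i = (∂F_i/∂u) du + (∂F_i/∂v) dv.
  For the x component: f_1(F) = -2*v^2; d F_1 = (0) du + (-1) dv
  For the y component: f_2(F) = 6*v*(1 - 2*u); d F_2 = (-4*v) du + (1 - 4*u) dv
  For the z component: f_3(F) = 3*v*(-2*v - 1); d F_3 = (0) du + (4*v) dv
Combining and collecting du, dv coefficients:
  coeff of du: v^2*(48*u - 24)
  coeff of dv: 2*v*(24*u^2 - 18*u - 12*v^2 - 5*v + 3)
F^* omega = (v^2*(48*u - 24)) du + (2*v*(24*u^2 - 18*u - 12*v^2 - 5*v + 3)) dv.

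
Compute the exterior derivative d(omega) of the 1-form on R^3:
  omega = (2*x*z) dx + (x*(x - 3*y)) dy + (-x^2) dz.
d(omega) = (2*x - 3*y) dx ∧ dy + (-4*x) dx ∧ dz

For a 1-form omega = sum_i f_i dx_i, the exterior derivative is
  d(omega) = sum_{i < j} (∂f_j/∂x_i - ∂f_i/∂x_j) dx_i ∧ dx_j.
  coefficient of dx ∧ dy: ∂f_2/∂x - ∂f_1/∂y = ∂(x*(x - 3*y))/∂x - ∂(2*x*z)/∂y = 2*x - 3*y
  coefficient of dx ∧ dz: ∂f_3/∂x - ∂f_1/∂z = ∂(-x^2)/∂x - ∂(2*x*z)/∂z = -4*x
Assembling: d(omega) = (2*x - 3*y) dx ∧ dy + (-4*x) dx ∧ dz.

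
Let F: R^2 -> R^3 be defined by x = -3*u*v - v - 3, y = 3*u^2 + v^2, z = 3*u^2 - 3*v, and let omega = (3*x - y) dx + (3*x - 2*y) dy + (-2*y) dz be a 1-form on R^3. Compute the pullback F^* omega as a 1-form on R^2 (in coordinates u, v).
F^* omega = (-72*u^3 - 45*u^2*v + 3*u*v^2 - 18*u*v - 54*u + 3*v^3 + 9*v^2 + 27*v) du + (9*u^3 + 15*u^2*v + 21*u^2 - 15*u*v^2 + 18*u*v + 27*u - 4*v^3 + v^2 - 15*v + 9) dv

Using F^*(f dg) = (f ∘ F) d(g ∘ F), substitute each coordinate x_i by F_i(u, v) in f_i, and replace dx_i by d F_i = (∂F_i/∂u) du + (∂F_i/∂v) dv.
  For the x component: f_1(F) = -3*u^2 - 9*u*v - v^2 - 3*v - 9; d F_1 = (-3*v) du + (-3*u - 1) dv
  For the y component: f_2(F) = -6*u^2 - 9*u*v - 2*v^2 - 3*v - 9; d F_2 = (6*u) du + (2*v) dv
  For the z component: f_3(F) = -6*u^2 - 2*v^2; d F_3 = (6*u) du + (-3) dv
Combining and collecting du, dv coefficients:
  coeff of du: -72*u^3 - 45*u^2*v + 3*u*v^2 - 18*u*v - 54*u + 3*v^3 + 9*v^2 + 27*v
  coeff of dv: 9*u^3 + 15*u^2*v + 21*u^2 - 15*u*v^2 + 18*u*v + 27*u - 4*v^3 + v^2 - 15*v + 9
F^* omega = (-72*u^3 - 45*u^2*v + 3*u*v^2 - 18*u*v - 54*u + 3*v^3 + 9*v^2 + 27*v) du + (9*u^3 + 15*u^2*v + 21*u^2 - 15*u*v^2 + 18*u*v + 27*u - 4*v^3 + v^2 - 15*v + 9) dv.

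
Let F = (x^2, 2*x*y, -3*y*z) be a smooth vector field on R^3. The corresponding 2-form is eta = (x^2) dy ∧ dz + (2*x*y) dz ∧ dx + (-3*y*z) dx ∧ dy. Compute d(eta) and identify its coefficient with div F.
d(eta) = (4*x - 3*y) dx ∧ dy ∧ dz; div F = 4*x - 3*y

For a 2-form in R^3 of the form above, applying d gives a 3-form with coefficient ∂P/∂x + ∂Q/∂y + ∂R/∂z:
  ∂P/∂x = 2*x
  ∂Q/∂y = 2*x
  ∂R/∂z = -3*y
Sum = 4*x - 3*y, which is exactly div F.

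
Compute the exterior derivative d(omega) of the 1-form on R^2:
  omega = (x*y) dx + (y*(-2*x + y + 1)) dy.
d(omega) = (-x - 2*y) dx ∧ dy

For a 1-form omega = sum_i f_i dx_i, the exterior derivative is
  d(omega) = sum_{i < j} (∂f_j/∂x_i - ∂f_i/∂x_j) dx_i ∧ dx_j.
  coefficient of dx ∧ dy: ∂f_2/∂x - ∂f_1/∂y = ∂(y*(-2*x + y + 1))/∂x - ∂(x*y)/∂y = -x - 2*y
Assembling: d(omega) = (-x - 2*y) dx ∧ dy.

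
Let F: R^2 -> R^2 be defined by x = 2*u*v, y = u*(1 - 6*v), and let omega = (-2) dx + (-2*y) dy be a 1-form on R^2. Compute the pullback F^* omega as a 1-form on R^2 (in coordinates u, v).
F^* omega = (-72*u*v^2 + 24*u*v - 2*u - 4*v) du + (4*u*(-18*u*v + 3*u - 1)) dv

Using F^*(f dg) = (f ∘ F) d(g ∘ F), substitute each coordinate x_i by F_i(u, v) in f_i, and replace dx_i by d F_i = (∂F_i/∂u) du + (∂F_i/∂v) dv.
  For the x component: f_1(F) = -2; d F_1 = (2*v) du + (2*u) dv
  For the y component: f_2(F) = 2*u*(6*v - 1); d F_2 = (1 - 6*v) du + (-6*u) dv
Combining and collecting du, dv coefficients:
  coeff of du: -72*u*v^2 + 24*u*v - 2*u - 4*v
  coeff of dv: 4*u*(-18*u*v + 3*u - 1)
F^* omega = (-72*u*v^2 + 24*u*v - 2*u - 4*v) du + (4*u*(-18*u*v + 3*u - 1)) dv.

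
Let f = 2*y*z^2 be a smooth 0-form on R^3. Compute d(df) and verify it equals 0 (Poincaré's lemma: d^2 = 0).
d(df) = 0

Step 1: df = sum_i (∂f/∂x_i) dx_i = (0) dx + (2*z^2) dy + (4*y*z) dz.
Step 2: Apply d again. Using the 1-form formula, the coefficient of dx ∧ dy in d(df) is ∂^2 f/∂x ∂y - ∂^2 f/∂y ∂x = (0) - (0) = 0 (equality of mixed partials for smooth f).
Similarly for dx ∧ dz and dy ∧ dz — all coefficients vanish. So d(df) = 0.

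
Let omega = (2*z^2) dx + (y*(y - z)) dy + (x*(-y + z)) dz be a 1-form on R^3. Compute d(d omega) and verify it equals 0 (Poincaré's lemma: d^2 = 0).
d(d omega) = 0

Step 1: d omega = sum_{i<j} (∂f_j/∂x_i - ∂f_i/∂x_j) dx_i ∧ dx_j:
  coeff of dx ∧ dy: 0
  coeff of dx ∧ dz: -y - 3*z
  coeff of dy ∧ dz: -x + y
Step 2: Apply d again to each 2-form coefficient. The only possible 3-form in R^3 is dx ∧ dy ∧ dz, with coefficient
  ∂(coeff of dy∧dz)/∂x - ∂(coeff of dx∧dz)/∂y + ∂(coeff of dx∧dy)/∂z
  = ∂/∂x (-x + y) - ∂/∂y (-y - 3*z) + ∂/∂z (0).
Each of these terms simplifies to sums of mixed partials that cancel in pairs. The result is 0 (by equality of mixed partials for smooth functions — Schwarz / Clairaut).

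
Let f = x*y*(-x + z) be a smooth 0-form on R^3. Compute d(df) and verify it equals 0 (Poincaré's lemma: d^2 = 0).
d(df) = 0

Step 1: df = sum_i (∂f/∂x_i) dx_i = (y*(-2*x + z)) dx + (x*(-x + z)) dy + (x*y) dz.
Step 2: Apply d again. Using the 1-form formula, the coefficient of dx ∧ dy in d(df) is ∂^2 f/∂x ∂y - ∂^2 f/∂y ∂x = (-2*x + z) - (-2*x + z) = 0 (equality of mixed partials for smooth f).
Similarly for dx ∧ dz and dy ∧ dz — all coefficients vanish. So d(df) = 0.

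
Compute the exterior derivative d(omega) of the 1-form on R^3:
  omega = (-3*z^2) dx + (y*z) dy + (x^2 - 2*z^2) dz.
d(omega) = (2*x + 6*z) dx ∧ dz + (-y) dy ∧ dz

For a 1-form omega = sum_i f_i dx_i, the exterior derivative is
  d(omega) = sum_{i < j} (∂f_j/∂x_i - ∂f_i/∂x_j) dx_i ∧ dx_j.
  coefficient of dx ∧ dz: ∂f_3/∂x - ∂f_1/∂z = ∂(x^2 - 2*z^2)/∂x - ∂(-3*z^2)/∂z = 2*x + 6*z
  coefficient of dy ∧ dz: ∂f_3/∂y - ∂f_2/∂z = ∂(x^2 - 2*z^2)/∂y - ∂(y*z)/∂z = -y
Assembling: d(omega) = (2*x + 6*z) dx ∧ dz + (-y) dy ∧ dz.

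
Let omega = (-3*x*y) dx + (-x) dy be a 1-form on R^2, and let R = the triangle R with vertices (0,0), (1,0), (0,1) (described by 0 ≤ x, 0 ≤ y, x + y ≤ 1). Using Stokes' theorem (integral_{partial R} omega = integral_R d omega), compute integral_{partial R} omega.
integral_(partial R) omega = 0

Stokes: integral_partial_R omega = integral_R d omega with d omega = (∂Q/∂x - ∂P/∂y) dx ∧ dy.
  ∂Q/∂x = -1
  ∂P/∂y = -3*x
  integrand = ∂Q/∂x - ∂P/∂y = 3*x - 1.
Integrating over R: integral_0^1 integral_0^{1-x} (3*x - 1) dy dx = 0.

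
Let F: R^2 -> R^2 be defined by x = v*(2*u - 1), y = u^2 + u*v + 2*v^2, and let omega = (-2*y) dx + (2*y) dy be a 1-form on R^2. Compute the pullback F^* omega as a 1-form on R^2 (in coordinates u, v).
F^* omega = (4*u^3 + 2*u^2*v + 6*u*v^2 - 4*v^3) du + (-2*u^3 + 6*u^2*v + 2*u^2 + 4*u*v^2 + 2*u*v + 16*v^3 + 4*v^2) dv

Using F^*(f dg) = (f ∘ F) d(g ∘ F), substitute each coordinate x_i by F_i(u, v) in f_i, and replace dx_i by d F_i = (∂F_i/∂u) du + (∂F_i/∂v) dv.
  For the x component: f_1(F) = -2*u^2 - 2*u*v - 4*v^2; d F_1 = (2*v) du + (2*u - 1) dv
  For the y component: f_2(F) = 2*u^2 + 2*u*v + 4*v^2; d F_2 = (2*u + v) du + (u + 4*v) dv
Combining and collecting du, dv coefficients:
  coeff of du: 4*u^3 + 2*u^2*v + 6*u*v^2 - 4*v^3
  coeff of dv: -2*u^3 + 6*u^2*v + 2*u^2 + 4*u*v^2 + 2*u*v + 16*v^3 + 4*v^2
F^* omega = (4*u^3 + 2*u^2*v + 6*u*v^2 - 4*v^3) du + (-2*u^3 + 6*u^2*v + 2*u^2 + 4*u*v^2 + 2*u*v + 16*v^3 + 4*v^2) dv.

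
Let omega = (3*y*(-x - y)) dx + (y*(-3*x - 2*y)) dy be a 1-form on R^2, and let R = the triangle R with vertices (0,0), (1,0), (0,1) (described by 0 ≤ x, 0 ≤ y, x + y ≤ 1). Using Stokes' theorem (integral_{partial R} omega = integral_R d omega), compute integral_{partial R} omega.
integral_(partial R) omega = 1

Stokes: integral_partial_R omega = integral_R d omega with d omega = (∂Q/∂x - ∂P/∂y) dx ∧ dy.
  ∂Q/∂x = -3*y
  ∂P/∂y = -3*x - 6*y
  integrand = ∂Q/∂x - ∂P/∂y = 3*x + 3*y.
Integrating over R: integral_0^1 integral_0^{1-x} (3*x + 3*y) dy dx = 1.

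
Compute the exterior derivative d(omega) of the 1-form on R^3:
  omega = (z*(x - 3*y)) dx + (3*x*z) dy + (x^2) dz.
d(omega) = (6*z) dx ∧ dy + (x + 3*y) dx ∧ dz + (-3*x) dy ∧ dz

For a 1-form omega = sum_i f_i dx_i, the exterior derivative is
  d(omega) = sum_{i < j} (∂f_j/∂x_i - ∂f_i/∂x_j) dx_i ∧ dx_j.
  coefficient of dx ∧ dy: ∂f_2/∂x - ∂f_1/∂y = ∂(3*x*z)/∂x - ∂(z*(x - 3*y))/∂y = 6*z
  coefficient of dx ∧ dz: ∂f_3/∂x - ∂f_1/∂z = ∂(x^2)/∂x - ∂(z*(x - 3*y))/∂z = x + 3*y
  coefficient of dy ∧ dz: ∂f_3/∂y - ∂f_2/∂z = ∂(x^2)/∂y - ∂(3*x*z)/∂z = -3*x
Assembling: d(omega) = (6*z) dx ∧ dy + (x + 3*y) dx ∧ dz + (-3*x) dy ∧ dz.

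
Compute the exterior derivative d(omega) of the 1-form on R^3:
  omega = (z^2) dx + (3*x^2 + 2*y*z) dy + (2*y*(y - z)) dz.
d(omega) = (6*x) dx ∧ dy + (-2*z) dx ∧ dz + (2*y - 2*z) dy ∧ dz

For a 1-form omega = sum_i f_i dx_i, the exterior derivative is
  d(omega) = sum_{i < j} (∂f_j/∂x_i - ∂f_i/∂x_j) dx_i ∧ dx_j.
  coefficient of dx ∧ dy: ∂f_2/∂x - ∂f_1/∂y = ∂(3*x^2 + 2*y*z)/∂x - ∂(z^2)/∂y = 6*x
  coefficient of dx ∧ dz: ∂f_3/∂x - ∂f_1/∂z = ∂(2*y*(y - z))/∂x - ∂(z^2)/∂z = -2*z
  coefficient of dy ∧ dz: ∂f_3/∂y - ∂f_2/∂z = ∂(2*y*(y - z))/∂y - ∂(3*x^2 + 2*y*z)/∂z = 2*y - 2*z
Assembling: d(omega) = (6*x) dx ∧ dy + (-2*z) dx ∧ dz + (2*y - 2*z) dy ∧ dz.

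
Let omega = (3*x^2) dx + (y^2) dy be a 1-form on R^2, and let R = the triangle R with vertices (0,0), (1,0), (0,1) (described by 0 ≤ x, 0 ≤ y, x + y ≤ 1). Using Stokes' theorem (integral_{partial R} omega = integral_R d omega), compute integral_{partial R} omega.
integral_(partial R) omega = 0

Stokes: integral_partial_R omega = integral_R d omega with d omega = (∂Q/∂x - ∂P/∂y) dx ∧ dy.
  ∂Q/∂x = 0
  ∂P/∂y = 0
  integrand = ∂Q/∂x - ∂P/∂y = 0.
Integrating over R: integral_0^1 integral_0^{1-x} (0) dy dx = 0.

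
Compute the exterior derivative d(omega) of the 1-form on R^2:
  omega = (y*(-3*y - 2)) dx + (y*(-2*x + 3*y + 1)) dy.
d(omega) = (4*y + 2) dx ∧ dy

For a 1-form omega = sum_i f_i dx_i, the exterior derivative is
  d(omega) = sum_{i < j} (∂f_j/∂x_i - ∂f_i/∂x_j) dx_i ∧ dx_j.
  coefficient of dx ∧ dy: ∂f_2/∂x - ∂f_1/∂y = ∂(y*(-2*x + 3*y + 1))/∂x - ∂(y*(-3*y - 2))/∂y = 4*y + 2
Assembling: d(omega) = (4*y + 2) dx ∧ dy.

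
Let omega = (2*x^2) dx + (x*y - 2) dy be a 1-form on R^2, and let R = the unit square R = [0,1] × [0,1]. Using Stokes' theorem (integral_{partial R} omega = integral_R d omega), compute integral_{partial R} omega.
integral_(partial R) omega = 1/2

Stokes: integral_partial_R omega = integral_R d omega with d omega = (∂Q/∂x - ∂P/∂y) dx ∧ dy.
  ∂Q/∂x = y
  ∂P/∂y = 0
  integrand = ∂Q/∂x - ∂P/∂y = y.
Integrating over R: integral_0^1 integral_0^1 (y) dx dy = 1/2.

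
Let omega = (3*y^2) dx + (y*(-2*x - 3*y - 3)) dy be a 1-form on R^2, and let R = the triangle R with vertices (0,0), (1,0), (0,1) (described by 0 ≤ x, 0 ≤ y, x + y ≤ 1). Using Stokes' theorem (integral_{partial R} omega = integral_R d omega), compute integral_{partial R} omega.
integral_(partial R) omega = -4/3

Stokes: integral_partial_R omega = integral_R d omega with d omega = (∂Q/∂x - ∂P/∂y) dx ∧ dy.
  ∂Q/∂x = -2*y
  ∂P/∂y = 6*y
  integrand = ∂Q/∂x - ∂P/∂y = -8*y.
Integrating over R: integral_0^1 integral_0^{1-x} (-8*y) dy dx = -4/3.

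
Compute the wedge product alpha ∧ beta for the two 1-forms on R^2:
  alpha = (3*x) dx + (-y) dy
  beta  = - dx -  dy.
alpha ∧ beta = (-3*x - y) dx ∧ dy

Distribute the wedge, using dx_i ∧ dx_j = -dx_j ∧ dx_i and dx_i ∧ dx_i = 0. For each pair (i, j) with i < j, the coefficient of dx_i ∧ dx_j in alpha ∧ beta is (alpha_i * beta_j - alpha_j * beta_i). Collecting: alpha ∧ beta = (-3*x - y) dx ∧ dy.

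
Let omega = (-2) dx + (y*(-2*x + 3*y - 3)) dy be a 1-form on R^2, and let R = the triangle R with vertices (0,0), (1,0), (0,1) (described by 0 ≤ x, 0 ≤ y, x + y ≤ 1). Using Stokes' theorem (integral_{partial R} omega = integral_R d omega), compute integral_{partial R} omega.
integral_(partial R) omega = -1/3

Stokes: integral_partial_R omega = integral_R d omega with d omega = (∂Q/∂x - ∂P/∂y) dx ∧ dy.
  ∂Q/∂x = -2*y
  ∂P/∂y = 0
  integrand = ∂Q/∂x - ∂P/∂y = -2*y.
Integrating over R: integral_0^1 integral_0^{1-x} (-2*y) dy dx = -1/3.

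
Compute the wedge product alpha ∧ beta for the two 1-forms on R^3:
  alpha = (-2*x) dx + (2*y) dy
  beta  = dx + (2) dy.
alpha ∧ beta = (-4*x - 2*y) dx ∧ dy

Distribute the wedge, using dx_i ∧ dx_j = -dx_j ∧ dx_i and dx_i ∧ dx_i = 0. For each pair (i, j) with i < j, the coefficient of dx_i ∧ dx_j in alpha ∧ beta is (alpha_i * beta_j - alpha_j * beta_i). Collecting: alpha ∧ beta = (-4*x - 2*y) dx ∧ dy.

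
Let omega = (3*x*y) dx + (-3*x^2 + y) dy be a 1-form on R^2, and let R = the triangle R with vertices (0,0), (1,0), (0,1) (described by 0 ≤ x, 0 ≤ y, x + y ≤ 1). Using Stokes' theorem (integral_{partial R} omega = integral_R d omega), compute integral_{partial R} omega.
integral_(partial R) omega = -3/2

Stokes: integral_partial_R omega = integral_R d omega with d omega = (∂Q/∂x - ∂P/∂y) dx ∧ dy.
  ∂Q/∂x = -6*x
  ∂P/∂y = 3*x
  integrand = ∂Q/∂x - ∂P/∂y = -9*x.
Integrating over R: integral_0^1 integral_0^{1-x} (-9*x) dy dx = -3/2.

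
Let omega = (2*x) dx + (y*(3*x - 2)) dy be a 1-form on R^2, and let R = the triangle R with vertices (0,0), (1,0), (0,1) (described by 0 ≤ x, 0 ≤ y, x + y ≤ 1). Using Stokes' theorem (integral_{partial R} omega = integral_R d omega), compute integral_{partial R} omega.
integral_(partial R) omega = 1/2

Stokes: integral_partial_R omega = integral_R d omega with d omega = (∂Q/∂x - ∂P/∂y) dx ∧ dy.
  ∂Q/∂x = 3*y
  ∂P/∂y = 0
  integrand = ∂Q/∂x - ∂P/∂y = 3*y.
Integrating over R: integral_0^1 integral_0^{1-x} (3*y) dy dx = 1/2.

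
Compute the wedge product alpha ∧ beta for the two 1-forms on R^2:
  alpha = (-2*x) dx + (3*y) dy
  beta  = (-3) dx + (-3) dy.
alpha ∧ beta = (6*x + 9*y) dx ∧ dy

Distribute the wedge, using dx_i ∧ dx_j = -dx_j ∧ dx_i and dx_i ∧ dx_i = 0. For each pair (i, j) with i < j, the coefficient of dx_i ∧ dx_j in alpha ∧ beta is (alpha_i * beta_j - alpha_j * beta_i). Collecting: alpha ∧ beta = (6*x + 9*y) dx ∧ dy.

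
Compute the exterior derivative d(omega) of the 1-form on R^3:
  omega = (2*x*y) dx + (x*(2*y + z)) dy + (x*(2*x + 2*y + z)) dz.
d(omega) = (-2*x + 2*y + z) dx ∧ dy + (4*x + 2*y + z) dx ∧ dz + (x) dy ∧ dz

For a 1-form omega = sum_i f_i dx_i, the exterior derivative is
  d(omega) = sum_{i < j} (∂f_j/∂x_i - ∂f_i/∂x_j) dx_i ∧ dx_j.
  coefficient of dx ∧ dy: ∂f_2/∂x - ∂f_1/∂y = ∂(x*(2*y + z))/∂x - ∂(2*x*y)/∂y = -2*x + 2*y + z
  coefficient of dx ∧ dz: ∂f_3/∂x - ∂f_1/∂z = ∂(x*(2*x + 2*y + z))/∂x - ∂(2*x*y)/∂z = 4*x + 2*y + z
  coefficient of dy ∧ dz: ∂f_3/∂y - ∂f_2/∂z = ∂(x*(2*x + 2*y + z))/∂y - ∂(x*(2*y + z))/∂z = x
Assembling: d(omega) = (-2*x + 2*y + z) dx ∧ dy + (4*x + 2*y + z) dx ∧ dz + (x) dy ∧ dz.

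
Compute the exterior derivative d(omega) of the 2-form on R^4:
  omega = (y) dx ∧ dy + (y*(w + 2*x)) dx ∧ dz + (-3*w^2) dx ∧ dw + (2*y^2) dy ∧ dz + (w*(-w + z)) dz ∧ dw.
d(omega) = (-w - 2*x) dx ∧ dy ∧ dz + (y) dx ∧ dz ∧ dw

For a 2-form omega = sum_{i<j} g_{ij} dx_i ∧ dx_j, the exterior derivative is
  d(omega) = sum_{i<j} d(g_{ij}) ∧ dx_i ∧ dx_j = sum_{i<j, k} (∂g_{ij}/∂x_k) dx_k ∧ dx_i ∧ dx_j.
Expand each term, using dx_k ∧ dx_i ∧ dx_j = sgn(permutation) dx_{(a)} ∧ dx_{(b)} ∧ dx_{(c)} with (a < b < c) sorted:
  d(y*(w + 2*x)) includes (∂/∂y)(y*(w + 2*x)) dy = (w + 2*x) dy, which multiplied by dx ∧ dz gives (-w - 2*x) dx ∧ dy ∧ dz
  d(y*(w + 2*x)) includes (∂/∂w)(y*(w + 2*x)) dw = (y) dw, which multiplied by dx ∧ dz gives (y) dx ∧ dz ∧ dw
Collecting like 3-forms: d(omega) = (-w - 2*x) dx ∧ dy ∧ dz + (y) dx ∧ dz ∧ dw.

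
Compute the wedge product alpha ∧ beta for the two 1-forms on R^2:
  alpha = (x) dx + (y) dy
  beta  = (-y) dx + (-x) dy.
alpha ∧ beta = (-x^2 + y^2) dx ∧ dy

Distribute the wedge, using dx_i ∧ dx_j = -dx_j ∧ dx_i and dx_i ∧ dx_i = 0. For each pair (i, j) with i < j, the coefficient of dx_i ∧ dx_j in alpha ∧ beta is (alpha_i * beta_j - alpha_j * beta_i). Collecting: alpha ∧ beta = (-x^2 + y^2) dx ∧ dy.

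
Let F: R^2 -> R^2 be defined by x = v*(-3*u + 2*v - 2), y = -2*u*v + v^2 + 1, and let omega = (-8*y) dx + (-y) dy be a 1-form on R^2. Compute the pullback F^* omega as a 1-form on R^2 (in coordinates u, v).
F^* omega = (26*v*(-2*u*v + v^2 + 1)) du + (-52*u^2*v + 94*u*v^2 - 32*u*v + 26*u - 34*v^3 + 16*v^2 - 34*v + 16) dv

Using F^*(f dg) = (f ∘ F) d(g ∘ F), substitute each coordinate x_i by F_i(u, v) in f_i, and replace dx_i by d F_i = (∂F_i/∂u) du + (∂F_i/∂v) dv.
  For the x component: f_1(F) = 16*u*v - 8*v^2 - 8; d F_1 = (-3*v) du + (-3*u + 4*v - 2) dv
  For the y component: f_2(F) = 2*u*v - v^2 - 1; d F_2 = (-2*v) du + (-2*u + 2*v) dv
Combining and collecting du, dv coefficients:
  coeff of du: 26*v*(-2*u*v + v^2 + 1)
  coeff of dv: -52*u^2*v + 94*u*v^2 - 32*u*v + 26*u - 34*v^3 + 16*v^2 - 34*v + 16
F^* omega = (26*v*(-2*u*v + v^2 + 1)) du + (-52*u^2*v + 94*u*v^2 - 32*u*v + 26*u - 34*v^3 + 16*v^2 - 34*v + 16) dv.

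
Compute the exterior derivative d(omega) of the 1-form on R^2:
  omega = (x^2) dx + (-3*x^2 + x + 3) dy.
d(omega) = (1 - 6*x) dx ∧ dy

For a 1-form omega = sum_i f_i dx_i, the exterior derivative is
  d(omega) = sum_{i < j} (∂f_j/∂x_i - ∂f_i/∂x_j) dx_i ∧ dx_j.
  coefficient of dx ∧ dy: ∂f_2/∂x - ∂f_1/∂y = ∂(-3*x^2 + x + 3)/∂x - ∂(x^2)/∂y = 1 - 6*x
Assembling: d(omega) = (1 - 6*x) dx ∧ dy.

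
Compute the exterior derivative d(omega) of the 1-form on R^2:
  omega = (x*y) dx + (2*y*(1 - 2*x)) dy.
d(omega) = (-x - 4*y) dx ∧ dy

For a 1-form omega = sum_i f_i dx_i, the exterior derivative is
  d(omega) = sum_{i < j} (∂f_j/∂x_i - ∂f_i/∂x_j) dx_i ∧ dx_j.
  coefficient of dx ∧ dy: ∂f_2/∂x - ∂f_1/∂y = ∂(2*y*(1 - 2*x))/∂x - ∂(x*y)/∂y = -x - 4*y
Assembling: d(omega) = (-x - 4*y) dx ∧ dy.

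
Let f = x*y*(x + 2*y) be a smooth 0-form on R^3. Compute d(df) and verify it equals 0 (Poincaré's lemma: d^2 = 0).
d(df) = 0

Step 1: df = sum_i (∂f/∂x_i) dx_i = (2*y*(x + y)) dx + (x*(x + 4*y)) dy + (0) dz.
Step 2: Apply d again. Using the 1-form formula, the coefficient of dx ∧ dy in d(df) is ∂^2 f/∂x ∂y - ∂^2 f/∂y ∂x = (2*x + 4*y) - (2*x + 4*y) = 0 (equality of mixed partials for smooth f).
Similarly for dx ∧ dz and dy ∧ dz — all coefficients vanish. So d(df) = 0.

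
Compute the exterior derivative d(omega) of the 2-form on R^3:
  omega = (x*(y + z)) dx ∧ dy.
d(omega) = (x) dx ∧ dy ∧ dz

For a 2-form omega = sum_{i<j} g_{ij} dx_i ∧ dx_j, the exterior derivative is
  d(omega) = sum_{i<j} d(g_{ij}) ∧ dx_i ∧ dx_j = sum_{i<j, k} (∂g_{ij}/∂x_k) dx_k ∧ dx_i ∧ dx_j.
Expand each term, using dx_k ∧ dx_i ∧ dx_j = sgn(permutation) dx_{(a)} ∧ dx_{(b)} ∧ dx_{(c)} with (a < b < c) sorted:
  d(x*(y + z)) includes (∂/∂z)(x*(y + z)) dz = (x) dz, which multiplied by dx ∧ dy gives (x) dx ∧ dy ∧ dz
Collecting like 3-forms: d(omega) = (x) dx ∧ dy ∧ dz.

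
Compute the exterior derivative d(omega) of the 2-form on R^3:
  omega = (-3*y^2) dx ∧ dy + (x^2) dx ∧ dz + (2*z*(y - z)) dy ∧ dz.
d(omega) = 0

For a 2-form omega = sum_{i<j} g_{ij} dx_i ∧ dx_j, the exterior derivative is
  d(omega) = sum_{i<j} d(g_{ij}) ∧ dx_i ∧ dx_j = sum_{i<j, k} (∂g_{ij}/∂x_k) dx_k ∧ dx_i ∧ dx_j.
Expand each term, using dx_k ∧ dx_i ∧ dx_j = sgn(permutation) dx_{(a)} ∧ dx_{(b)} ∧ dx_{(c)} with (a < b < c) sorted:

Collecting like 3-forms: d(omega) = 0.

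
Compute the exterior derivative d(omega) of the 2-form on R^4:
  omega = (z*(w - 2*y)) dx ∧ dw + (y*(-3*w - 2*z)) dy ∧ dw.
d(omega) = (2*z) dx ∧ dy ∧ dw + (-w + 2*y) dx ∧ dz ∧ dw + (2*y) dy ∧ dz ∧ dw

For a 2-form omega = sum_{i<j} g_{ij} dx_i ∧ dx_j, the exterior derivative is
  d(omega) = sum_{i<j} d(g_{ij}) ∧ dx_i ∧ dx_j = sum_{i<j, k} (∂g_{ij}/∂x_k) dx_k ∧ dx_i ∧ dx_j.
Expand each term, using dx_k ∧ dx_i ∧ dx_j = sgn(permutation) dx_{(a)} ∧ dx_{(b)} ∧ dx_{(c)} with (a < b < c) sorted:
  d(z*(w - 2*y)) includes (∂/∂y)(z*(w - 2*y)) dy = (-2*z) dy, which multiplied by dx ∧ dw gives (2*z) dx ∧ dy ∧ dw
  d(z*(w - 2*y)) includes (∂/∂z)(z*(w - 2*y)) dz = (w - 2*y) dz, which multiplied by dx ∧ dw gives (-w + 2*y) dx ∧ dz ∧ dw
  d(y*(-3*w - 2*z)) includes (∂/∂z)(y*(-3*w - 2*z)) dz = (-2*y) dz, which multiplied by dy ∧ dw gives (2*y) dy ∧ dz ∧ dw
Collecting like 3-forms: d(omega) = (2*z) dx ∧ dy ∧ dw + (-w + 2*y) dx ∧ dz ∧ dw + (2*y) dy ∧ dz ∧ dw.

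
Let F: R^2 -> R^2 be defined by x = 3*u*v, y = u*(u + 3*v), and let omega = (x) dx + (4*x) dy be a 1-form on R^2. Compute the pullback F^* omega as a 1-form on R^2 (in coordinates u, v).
F^* omega = (3*u*v*(8*u + 15*v)) du + (45*u^2*v) dv

Using F^*(f dg) = (f ∘ F) d(g ∘ F), substitute each coordinate x_i by F_i(u, v) in f_i, and replace dx_i by d F_i = (∂F_i/∂u) du + (∂F_i/∂v) dv.
  For the x component: f_1(F) = 3*u*v; d F_1 = (3*v) du + (3*u) dv
  For the y component: f_2(F) = 12*u*v; d F_2 = (2*u + 3*v) du + (3*u) dv
Combining and collecting du, dv coefficients:
  coeff of du: 3*u*v*(8*u + 15*v)
  coeff of dv: 45*u^2*v
F^* omega = (3*u*v*(8*u + 15*v)) du + (45*u^2*v) dv.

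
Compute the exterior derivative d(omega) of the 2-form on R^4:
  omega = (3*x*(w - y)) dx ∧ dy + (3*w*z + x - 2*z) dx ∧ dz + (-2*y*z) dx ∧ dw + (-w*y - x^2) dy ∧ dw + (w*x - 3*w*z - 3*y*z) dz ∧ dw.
d(omega) = (x + 2*z) dx ∧ dy ∧ dw + (w + 2*y + 3*z) dx ∧ dz ∧ dw + (-3*z) dy ∧ dz ∧ dw

For a 2-form omega = sum_{i<j} g_{ij} dx_i ∧ dx_j, the exterior derivative is
  d(omega) = sum_{i<j} d(g_{ij}) ∧ dx_i ∧ dx_j = sum_{i<j, k} (∂g_{ij}/∂x_k) dx_k ∧ dx_i ∧ dx_j.
Expand each term, using dx_k ∧ dx_i ∧ dx_j = sgn(permutation) dx_{(a)} ∧ dx_{(b)} ∧ dx_{(c)} with (a < b < c) sorted:
  d(3*x*(w - y)) includes (∂/∂w)(3*x*(w - y)) dw = (3*x) dw, which multiplied by dx ∧ dy gives (3*x) dx ∧ dy ∧ dw
  d(3*w*z + x - 2*z) includes (∂/∂w)(3*w*z + x - 2*z) dw = (3*z) dw, which multiplied by dx ∧ dz gives (3*z) dx ∧ dz ∧ dw
  d(-2*y*z) includes (∂/∂y)(-2*y*z) dy = (-2*z) dy, which multiplied by dx ∧ dw gives (2*z) dx ∧ dy ∧ dw
  d(-2*y*z) includes (∂/∂z)(-2*y*z) dz = (-2*y) dz, which multiplied by dx ∧ dw gives (2*y) dx ∧ dz ∧ dw
  d(-w*y - x^2) includes (∂/∂x)(-w*y - x^2) dx = (-2*x) dx, which multiplied by dy ∧ dw gives (-2*x) dx ∧ dy ∧ dw
  d(w*x - 3*w*z - 3*y*z) includes (∂/∂x)(w*x - 3*w*z - 3*y*z) dx = (w) dx, which multiplied by dz ∧ dw gives (w) dx ∧ dz ∧ dw
  d(w*x - 3*w*z - 3*y*z) includes (∂/∂y)(w*x - 3*w*z - 3*y*z) dy = (-3*z) dy, which multiplied by dz ∧ dw gives (-3*z) dy ∧ dz ∧ dw
Collecting like 3-forms: d(omega) = (x + 2*z) dx ∧ dy ∧ dw + (w + 2*y + 3*z) dx ∧ dz ∧ dw + (-3*z) dy ∧ dz ∧ dw.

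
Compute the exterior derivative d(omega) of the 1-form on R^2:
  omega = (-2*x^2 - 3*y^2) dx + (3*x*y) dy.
d(omega) = (9*y) dx ∧ dy

For a 1-form omega = sum_i f_i dx_i, the exterior derivative is
  d(omega) = sum_{i < j} (∂f_j/∂x_i - ∂f_i/∂x_j) dx_i ∧ dx_j.
  coefficient of dx ∧ dy: ∂f_2/∂x - ∂f_1/∂y = ∂(3*x*y)/∂x - ∂(-2*x^2 - 3*y^2)/∂y = 9*y
Assembling: d(omega) = (9*y) dx ∧ dy.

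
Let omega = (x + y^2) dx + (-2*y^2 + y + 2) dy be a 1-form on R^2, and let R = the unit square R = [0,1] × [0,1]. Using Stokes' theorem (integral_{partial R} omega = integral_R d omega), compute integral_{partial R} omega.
integral_(partial R) omega = -1

Stokes: integral_partial_R omega = integral_R d omega with d omega = (∂Q/∂x - ∂P/∂y) dx ∧ dy.
  ∂Q/∂x = 0
  ∂P/∂y = 2*y
  integrand = ∂Q/∂x - ∂P/∂y = -2*y.
Integrating over R: integral_0^1 integral_0^1 (-2*y) dx dy = -1.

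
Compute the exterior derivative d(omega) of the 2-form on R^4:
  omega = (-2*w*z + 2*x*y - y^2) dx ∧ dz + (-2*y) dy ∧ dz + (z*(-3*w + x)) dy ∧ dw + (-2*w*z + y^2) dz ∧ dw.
d(omega) = (-2*x + 2*y) dx ∧ dy ∧ dz + (-2*z) dx ∧ dz ∧ dw + (z) dx ∧ dy ∧ dw + (3*w - x + 2*y) dy ∧ dz ∧ dw

For a 2-form omega = sum_{i<j} g_{ij} dx_i ∧ dx_j, the exterior derivative is
  d(omega) = sum_{i<j} d(g_{ij}) ∧ dx_i ∧ dx_j = sum_{i<j, k} (∂g_{ij}/∂x_k) dx_k ∧ dx_i ∧ dx_j.
Expand each term, using dx_k ∧ dx_i ∧ dx_j = sgn(permutation) dx_{(a)} ∧ dx_{(b)} ∧ dx_{(c)} with (a < b < c) sorted:
  d(-2*w*z + 2*x*y - y^2) includes (∂/∂y)(-2*w*z + 2*x*y - y^2) dy = (2*x - 2*y) dy, which multiplied by dx ∧ dz gives (-2*x + 2*y) dx ∧ dy ∧ dz
  d(-2*w*z + 2*x*y - y^2) includes (∂/∂w)(-2*w*z + 2*x*y - y^2) dw = (-2*z) dw, which multiplied by dx ∧ dz gives (-2*z) dx ∧ dz ∧ dw
  d(z*(-3*w + x)) includes (∂/∂x)(z*(-3*w + x)) dx = (z) dx, which multiplied by dy ∧ dw gives (z) dx ∧ dy ∧ dw
  d(z*(-3*w + x)) includes (∂/∂z)(z*(-3*w + x)) dz = (-3*w + x) dz, which multiplied by dy ∧ dw gives (3*w - x) dy ∧ dz ∧ dw
  d(-2*w*z + y^2) includes (∂/∂y)(-2*w*z + y^2) dy = (2*y) dy, which multiplied by dz ∧ dw gives (2*y) dy ∧ dz ∧ dw
Collecting like 3-forms: d(omega) = (-2*x + 2*y) dx ∧ dy ∧ dz + (-2*z) dx ∧ dz ∧ dw + (z) dx ∧ dy ∧ dw + (3*w - x + 2*y) dy ∧ dz ∧ dw.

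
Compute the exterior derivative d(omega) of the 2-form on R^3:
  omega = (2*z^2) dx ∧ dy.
d(omega) = (4*z) dx ∧ dy ∧ dz

For a 2-form omega = sum_{i<j} g_{ij} dx_i ∧ dx_j, the exterior derivative is
  d(omega) = sum_{i<j} d(g_{ij}) ∧ dx_i ∧ dx_j = sum_{i<j, k} (∂g_{ij}/∂x_k) dx_k ∧ dx_i ∧ dx_j.
Expand each term, using dx_k ∧ dx_i ∧ dx_j = sgn(permutation) dx_{(a)} ∧ dx_{(b)} ∧ dx_{(c)} with (a < b < c) sorted:
  d(2*z^2) includes (∂/∂z)(2*z^2) dz = (4*z) dz, which multiplied by dx ∧ dy gives (4*z) dx ∧ dy ∧ dz
Collecting like 3-forms: d(omega) = (4*z) dx ∧ dy ∧ dz.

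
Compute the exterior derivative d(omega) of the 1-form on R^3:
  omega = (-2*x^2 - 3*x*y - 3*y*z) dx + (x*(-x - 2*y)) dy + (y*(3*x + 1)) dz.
d(omega) = (x - 2*y + 3*z) dx ∧ dy + (6*y) dx ∧ dz + (3*x + 1) dy ∧ dz

For a 1-form omega = sum_i f_i dx_i, the exterior derivative is
  d(omega) = sum_{i < j} (∂f_j/∂x_i - ∂f_i/∂x_j) dx_i ∧ dx_j.
  coefficient of dx ∧ dy: ∂f_2/∂x - ∂f_1/∂y = ∂(x*(-x - 2*y))/∂x - ∂(-2*x^2 - 3*x*y - 3*y*z)/∂y = x - 2*y + 3*z
  coefficient of dx ∧ dz: ∂f_3/∂x - ∂f_1/∂z = ∂(y*(3*x + 1))/∂x - ∂(-2*x^2 - 3*x*y - 3*y*z)/∂z = 6*y
  coefficient of dy ∧ dz: ∂f_3/∂y - ∂f_2/∂z = ∂(y*(3*x + 1))/∂y - ∂(x*(-x - 2*y))/∂z = 3*x + 1
Assembling: d(omega) = (x - 2*y + 3*z) dx ∧ dy + (6*y) dx ∧ dz + (3*x + 1) dy ∧ dz.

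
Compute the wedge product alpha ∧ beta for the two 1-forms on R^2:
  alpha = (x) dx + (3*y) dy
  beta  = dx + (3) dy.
alpha ∧ beta = (3*x - 3*y) dx ∧ dy

Distribute the wedge, using dx_i ∧ dx_j = -dx_j ∧ dx_i and dx_i ∧ dx_i = 0. For each pair (i, j) with i < j, the coefficient of dx_i ∧ dx_j in alpha ∧ beta is (alpha_i * beta_j - alpha_j * beta_i). Collecting: alpha ∧ beta = (3*x - 3*y) dx ∧ dy.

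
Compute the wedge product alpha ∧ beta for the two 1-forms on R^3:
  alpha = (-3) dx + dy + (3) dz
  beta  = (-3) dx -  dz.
alpha ∧ beta = (12) dx ∧ dz + (3) dx ∧ dy + (-1) dy ∧ dz

Distribute the wedge, using dx_i ∧ dx_j = -dx_j ∧ dx_i and dx_i ∧ dx_i = 0. For each pair (i, j) with i < j, the coefficient of dx_i ∧ dx_j in alpha ∧ beta is (alpha_i * beta_j - alpha_j * beta_i). Collecting: alpha ∧ beta = (12) dx ∧ dz + (3) dx ∧ dy + (-1) dy ∧ dz.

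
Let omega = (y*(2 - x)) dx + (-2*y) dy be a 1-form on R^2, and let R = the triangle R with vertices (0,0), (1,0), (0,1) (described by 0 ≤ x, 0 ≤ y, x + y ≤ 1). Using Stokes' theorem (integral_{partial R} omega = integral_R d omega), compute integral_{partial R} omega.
integral_(partial R) omega = -5/6

Stokes: integral_partial_R omega = integral_R d omega with d omega = (∂Q/∂x - ∂P/∂y) dx ∧ dy.
  ∂Q/∂x = 0
  ∂P/∂y = 2 - x
  integrand = ∂Q/∂x - ∂P/∂y = x - 2.
Integrating over R: integral_0^1 integral_0^{1-x} (x - 2) dy dx = -5/6.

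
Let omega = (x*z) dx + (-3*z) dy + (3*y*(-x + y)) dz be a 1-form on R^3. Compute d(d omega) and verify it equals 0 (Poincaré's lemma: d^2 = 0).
d(d omega) = 0

Step 1: d omega = sum_{i<j} (∂f_j/∂x_i - ∂f_i/∂x_j) dx_i ∧ dx_j:
  coeff of dx ∧ dy: 0
  coeff of dx ∧ dz: -x - 3*y
  coeff of dy ∧ dz: -3*x + 6*y + 3
Step 2: Apply d again to each 2-form coefficient. The only possible 3-form in R^3 is dx ∧ dy ∧ dz, with coefficient
  ∂(coeff of dy∧dz)/∂x - ∂(coeff of dx∧dz)/∂y + ∂(coeff of dx∧dy)/∂z
  = ∂/∂x (-3*x + 6*y + 3) - ∂/∂y (-x - 3*y) + ∂/∂z (0).
Each of these terms simplifies to sums of mixed partials that cancel in pairs. The result is 0 (by equality of mixed partials for smooth functions — Schwarz / Clairaut).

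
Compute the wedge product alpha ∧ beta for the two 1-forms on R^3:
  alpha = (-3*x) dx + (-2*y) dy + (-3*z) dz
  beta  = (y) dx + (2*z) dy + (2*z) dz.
alpha ∧ beta = (-6*x*z + 2*y^2) dx ∧ dy + (3*z*(-2*x + y)) dx ∧ dz + (2*z*(-2*y + 3*z)) dy ∧ dz

Distribute the wedge, using dx_i ∧ dx_j = -dx_j ∧ dx_i and dx_i ∧ dx_i = 0. For each pair (i, j) with i < j, the coefficient of dx_i ∧ dx_j in alpha ∧ beta is (alpha_i * beta_j - alpha_j * beta_i). Collecting: alpha ∧ beta = (-6*x*z + 2*y^2) dx ∧ dy + (3*z*(-2*x + y)) dx ∧ dz + (2*z*(-2*y + 3*z)) dy ∧ dz.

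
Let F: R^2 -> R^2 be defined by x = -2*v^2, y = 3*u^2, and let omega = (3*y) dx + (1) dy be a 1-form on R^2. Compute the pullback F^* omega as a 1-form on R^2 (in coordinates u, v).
F^* omega = (6*u) du + (-36*u^2*v) dv

Using F^*(f dg) = (f ∘ F) d(g ∘ F), substitute each coordinate x_i by F_i(u, v) in f_i, and replace dx_i by d F_i = (∂F_i/∂u) du + (∂F_i/∂v) dv.
  For the x component: f_1(F) = 9*u^2; d F_1 = (0) du + (-4*v) dv
  For the y component: f_2(F) = 1; d F_2 = (6*u) du + (0) dv
Combining and collecting du, dv coefficients:
  coeff of du: 6*u
  coeff of dv: -36*u^2*v
F^* omega = (6*u) du + (-36*u^2*v) dv.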